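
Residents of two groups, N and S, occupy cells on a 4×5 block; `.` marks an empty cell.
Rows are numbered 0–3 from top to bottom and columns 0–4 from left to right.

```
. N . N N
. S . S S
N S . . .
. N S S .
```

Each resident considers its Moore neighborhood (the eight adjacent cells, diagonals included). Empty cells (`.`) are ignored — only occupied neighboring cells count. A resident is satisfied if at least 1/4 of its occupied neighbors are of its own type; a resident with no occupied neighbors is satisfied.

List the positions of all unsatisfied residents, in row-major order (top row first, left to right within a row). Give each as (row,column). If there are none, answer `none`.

Row 0: (0,1)N 0/1 not · (0,3)N 1/3 satisfied · (0,4)N 1/3 satisfied
Row 1: (1,1)S 1/3 satisfied · (1,3)S 1/3 satisfied · (1,4)S 1/3 satisfied
Row 2: (2,0)N 1/3 satisfied · (2,1)S 2/4 satisfied
Row 3: (3,1)N 1/3 satisfied · (3,2)S 2/3 satisfied · (3,3)S 1/1 satisfied

(0,1)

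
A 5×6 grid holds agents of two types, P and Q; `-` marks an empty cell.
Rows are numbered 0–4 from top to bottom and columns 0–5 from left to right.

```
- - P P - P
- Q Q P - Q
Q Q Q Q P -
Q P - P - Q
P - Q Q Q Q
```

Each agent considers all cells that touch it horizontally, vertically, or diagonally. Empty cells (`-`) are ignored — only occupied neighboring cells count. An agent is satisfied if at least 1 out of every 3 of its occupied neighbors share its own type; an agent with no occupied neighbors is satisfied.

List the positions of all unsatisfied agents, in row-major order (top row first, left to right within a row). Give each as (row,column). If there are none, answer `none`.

(0,5), (1,5), (3,1), (3,3)

(0,2)P 2/4 ✓
(0,3)P 2/3 ✓
(0,5)P 0/1 ✗
(1,1)Q 4/5 ✓
(1,2)Q 4/7 ✓
(1,3)P 3/6 ✓
(1,5)Q 0/2 ✗
(2,0)Q 3/4 ✓
(2,1)Q 5/6 ✓
(2,2)Q 4/7 ✓
(2,3)Q 2/5 ✓
(2,4)P 2/5 ✓
(3,0)Q 2/4 ✓
(3,1)P 1/6 ✗
(3,3)P 1/6 ✗
(3,5)Q 2/3 ✓
(4,0)P 1/2 ✓
(4,2)Q 1/3 ✓
(4,3)Q 2/3 ✓
(4,4)Q 3/4 ✓
(4,5)Q 2/2 ✓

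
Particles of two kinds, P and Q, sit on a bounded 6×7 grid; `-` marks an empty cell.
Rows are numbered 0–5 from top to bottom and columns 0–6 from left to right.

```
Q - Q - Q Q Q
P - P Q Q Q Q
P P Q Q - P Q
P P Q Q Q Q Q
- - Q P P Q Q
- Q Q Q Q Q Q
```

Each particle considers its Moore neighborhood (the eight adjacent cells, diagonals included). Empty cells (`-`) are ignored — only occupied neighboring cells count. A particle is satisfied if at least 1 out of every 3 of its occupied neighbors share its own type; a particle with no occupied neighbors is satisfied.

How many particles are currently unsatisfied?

5

Row 0: (0,0)Q 0/1 unhappy · (0,2)Q 1/2 ok · (0,4)Q 4/4 ok · (0,5)Q 5/5 ok · (0,6)Q 3/3 ok
Row 1: (1,0)P 2/3 ok · (1,2)P 1/5 unhappy · (1,3)Q 5/6 ok · (1,4)Q 5/6 ok · (1,5)Q 6/7 ok · (1,6)Q 4/5 ok
Row 2: (2,0)P 4/4 ok · (2,1)P 5/7 ok · (2,2)Q 4/7 ok · (2,3)Q 6/7 ok · (2,5)P 0/7 unhappy · (2,6)Q 4/5 ok
Row 3: (3,0)P 3/3 ok · (3,1)P 3/6 ok · (3,2)Q 4/7 ok · (3,3)Q 5/7 ok · (3,4)Q 4/7 ok · (3,5)Q 5/7 ok · (3,6)Q 4/5 ok
Row 4: (4,2)Q 5/7 ok · (4,3)P 1/8 unhappy · (4,4)P 1/8 unhappy · (4,5)Q 7/8 ok · (4,6)Q 5/5 ok
Row 5: (5,1)Q 2/2 ok · (5,2)Q 3/4 ok · (5,3)Q 3/5 ok · (5,4)Q 3/5 ok · (5,5)Q 4/5 ok · (5,6)Q 3/3 ok
Unsatisfied: (0,0), (1,2), (2,5), (4,3), (4,4) — 5 in total.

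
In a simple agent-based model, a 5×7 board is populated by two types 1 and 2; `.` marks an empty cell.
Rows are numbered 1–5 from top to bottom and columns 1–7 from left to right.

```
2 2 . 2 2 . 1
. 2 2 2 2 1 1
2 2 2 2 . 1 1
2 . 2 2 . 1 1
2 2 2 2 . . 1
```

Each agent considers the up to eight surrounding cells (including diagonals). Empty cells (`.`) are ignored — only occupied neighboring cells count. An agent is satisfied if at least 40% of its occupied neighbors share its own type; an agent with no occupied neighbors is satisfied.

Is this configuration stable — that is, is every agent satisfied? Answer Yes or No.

Row 1: (1,1)2 2/2 ok · (1,2)2 3/3 ok · (1,4)2 4/4 ok · (1,5)2 3/4 ok · (1,7)1 2/2 ok
Row 2: (2,2)2 6/6 ok · (2,3)2 7/7 ok · (2,4)2 6/6 ok · (2,5)2 4/6 ok · (2,6)1 4/6 ok · (2,7)1 4/4 ok
Row 3: (3,1)2 3/3 ok · (3,2)2 6/6 ok · (3,3)2 7/7 ok · (3,4)2 6/6 ok · (3,6)1 5/6 ok · (3,7)1 5/5 ok
Row 4: (4,1)2 4/4 ok · (4,3)2 7/7 ok · (4,4)2 5/5 ok · (4,6)1 4/4 ok · (4,7)1 4/4 ok
Row 5: (5,1)2 2/2 ok · (5,2)2 4/4 ok · (5,3)2 4/4 ok · (5,4)2 3/3 ok · (5,7)1 2/2 ok
All meet the threshold, so the configuration is stable.

Yes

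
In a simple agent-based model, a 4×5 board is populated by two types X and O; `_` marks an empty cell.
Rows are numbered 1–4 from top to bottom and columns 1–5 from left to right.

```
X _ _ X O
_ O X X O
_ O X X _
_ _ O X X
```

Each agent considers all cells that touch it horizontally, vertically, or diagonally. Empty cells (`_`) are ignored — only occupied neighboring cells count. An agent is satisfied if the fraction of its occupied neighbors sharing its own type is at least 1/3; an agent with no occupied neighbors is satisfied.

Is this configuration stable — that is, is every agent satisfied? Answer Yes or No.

Row 1: (1,1)X 0/1 not · (1,4)X 2/4 satisfied · (1,5)O 1/3 satisfied
Row 2: (2,2)O 1/4 not · (2,3)X 4/6 satisfied · (2,4)X 4/6 satisfied · (2,5)O 1/4 not
Row 3: (3,2)O 2/4 satisfied · (3,3)X 4/7 satisfied · (3,4)X 5/7 satisfied
Row 4: (4,3)O 1/4 not · (4,4)X 3/4 satisfied · (4,5)X 2/2 satisfied
For instance (1,1) has only 0/1 same-type neighbors, below 1/3.

No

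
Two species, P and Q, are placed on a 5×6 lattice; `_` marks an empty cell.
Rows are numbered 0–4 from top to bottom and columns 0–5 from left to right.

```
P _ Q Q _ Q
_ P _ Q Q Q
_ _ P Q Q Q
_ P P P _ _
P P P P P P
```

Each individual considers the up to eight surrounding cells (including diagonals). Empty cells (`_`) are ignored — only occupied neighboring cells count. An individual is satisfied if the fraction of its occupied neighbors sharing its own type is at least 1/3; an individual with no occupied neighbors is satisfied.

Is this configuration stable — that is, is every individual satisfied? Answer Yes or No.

Row 0: (0,0)P 1/1 ✓ · (0,2)Q 2/3 ✓ · (0,3)Q 3/3 ✓ · (0,5)Q 2/2 ✓
Row 1: (1,1)P 2/3 ✓ · (1,3)Q 5/6 ✓ · (1,4)Q 7/7 ✓ · (1,5)Q 4/4 ✓
Row 2: (2,2)P 4/6 ✓ · (2,3)Q 3/6 ✓ · (2,4)Q 5/6 ✓ · (2,5)Q 3/3 ✓
Row 3: (3,1)P 5/5 ✓ · (3,2)P 6/7 ✓ · (3,3)P 5/7 ✓
Row 4: (4,0)P 2/2 ✓ · (4,1)P 4/4 ✓ · (4,2)P 5/5 ✓ · (4,3)P 4/4 ✓ · (4,4)P 3/3 ✓ · (4,5)P 1/1 ✓
All meet the threshold, so the configuration is stable.

Yes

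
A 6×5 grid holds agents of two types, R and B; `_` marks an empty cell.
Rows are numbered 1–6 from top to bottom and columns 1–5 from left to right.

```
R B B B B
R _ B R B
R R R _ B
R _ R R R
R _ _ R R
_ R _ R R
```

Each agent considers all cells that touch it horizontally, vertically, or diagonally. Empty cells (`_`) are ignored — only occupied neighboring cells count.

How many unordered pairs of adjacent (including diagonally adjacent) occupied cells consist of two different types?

Scan each occupied cell's neighbors to the right and below (and the two forward diagonals) so each pair is counted once.
Row 1: R(1,1)–B(1,2)≠ R(1,1)–R(2,1)= B(1,2)–B(1,3)= B(1,2)–B(2,3)= B(1,2)–R(2,1)≠ B(1,3)–B(1,4)= B(1,3)–B(2,3)= B(1,3)–R(2,4)≠ B(1,4)–B(1,5)= B(1,4)–R(2,4)≠ B(1,4)–B(2,5)= B(1,4)–B(2,3)= B(1,5)–B(2,5)= B(1,5)–R(2,4)≠  → 5/14 unlike.
Row 2: R(2,1)–R(3,1)= R(2,1)–R(3,2)= B(2,3)–R(2,4)≠ B(2,3)–R(3,3)≠ B(2,3)–R(3,2)≠ R(2,4)–B(2,5)≠ R(2,4)–B(3,5)≠ R(2,4)–R(3,3)= B(2,5)–B(3,5)=  → 5/9 unlike.
Row 3: R(3,1)–R(3,2)= R(3,1)–R(4,1)= R(3,2)–R(3,3)= R(3,2)–R(4,3)= R(3,2)–R(4,1)= R(3,3)–R(4,3)= R(3,3)–R(4,4)= B(3,5)–R(4,5)≠ B(3,5)–R(4,4)≠  → 2/9 unlike.
Row 4: R(4,1)–R(5,1)= R(4,3)–R(4,4)= R(4,3)–R(5,4)= R(4,4)–R(4,5)= R(4,4)–R(5,4)= R(4,4)–R(5,5)= R(4,5)–R(5,5)= R(4,5)–R(5,4)=  → 0/8 unlike.
Row 5: R(5,1)–R(6,2)= R(5,4)–R(5,5)= R(5,4)–R(6,4)= R(5,4)–R(6,5)= R(5,5)–R(6,5)= R(5,5)–R(6,4)=  → 0/6 unlike.
Row 6: R(6,4)–R(6,5)=  → 0/1 unlike.
Total adjacent occupied pairs: 47; unlike-type pairs: 12.

12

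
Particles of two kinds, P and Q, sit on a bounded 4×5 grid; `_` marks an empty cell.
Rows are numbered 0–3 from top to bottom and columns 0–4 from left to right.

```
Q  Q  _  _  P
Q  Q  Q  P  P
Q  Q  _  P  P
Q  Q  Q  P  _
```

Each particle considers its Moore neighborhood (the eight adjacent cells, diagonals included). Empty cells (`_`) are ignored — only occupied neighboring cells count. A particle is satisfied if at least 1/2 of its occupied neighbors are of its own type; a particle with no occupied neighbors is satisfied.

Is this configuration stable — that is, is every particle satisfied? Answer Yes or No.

Yes

(0,0)Q 3/3 satisfied
(0,1)Q 4/4 satisfied
(0,4)P 2/2 satisfied
(1,0)Q 5/5 satisfied
(1,1)Q 6/6 satisfied
(1,2)Q 3/5 satisfied
(1,3)P 4/5 satisfied
(1,4)P 4/4 satisfied
(2,0)Q 5/5 satisfied
(2,1)Q 7/7 satisfied
(2,3)P 4/6 satisfied
(2,4)P 4/4 satisfied
(3,0)Q 3/3 satisfied
(3,1)Q 4/4 satisfied
(3,2)Q 2/4 satisfied
(3,3)P 2/3 satisfied
All meet the threshold, so the configuration is stable.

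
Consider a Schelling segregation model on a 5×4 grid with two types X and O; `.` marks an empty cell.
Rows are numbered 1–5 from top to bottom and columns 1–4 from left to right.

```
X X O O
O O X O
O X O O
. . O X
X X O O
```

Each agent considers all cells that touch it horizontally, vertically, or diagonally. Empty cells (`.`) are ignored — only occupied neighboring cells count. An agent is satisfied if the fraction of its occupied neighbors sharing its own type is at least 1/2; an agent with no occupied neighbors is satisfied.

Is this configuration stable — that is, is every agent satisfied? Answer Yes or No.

Row 1: (1,1)X 1/3 unhappy · (1,2)X 2/5 unhappy · (1,3)O 3/5 ok · (1,4)O 2/3 ok
Row 2: (2,1)O 2/5 unhappy · (2,2)O 4/8 ok · (2,3)X 2/8 unhappy · (2,4)O 4/5 ok
Row 3: (3,1)O 2/3 ok · (3,2)X 1/6 unhappy · (3,3)O 4/7 ok · (3,4)O 3/5 ok
Row 4: (4,3)O 4/7 ok · (4,4)X 0/5 unhappy
Row 5: (5,1)X 1/1 ok · (5,2)X 1/3 unhappy · (5,3)O 2/4 ok · (5,4)O 2/3 ok
For instance (1,1) has only 1/3 same-type neighbors, below 1/2.

No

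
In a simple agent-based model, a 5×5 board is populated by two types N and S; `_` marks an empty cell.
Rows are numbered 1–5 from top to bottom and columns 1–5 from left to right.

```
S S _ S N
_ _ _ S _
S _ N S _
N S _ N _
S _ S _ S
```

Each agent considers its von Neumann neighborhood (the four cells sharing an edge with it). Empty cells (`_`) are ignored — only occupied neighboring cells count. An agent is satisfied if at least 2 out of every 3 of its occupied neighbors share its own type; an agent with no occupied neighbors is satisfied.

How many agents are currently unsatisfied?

9

Row 1: (1,1)S 1/1 satisfied · (1,2)S 1/1 satisfied · (1,4)S 1/2 not · (1,5)N 0/1 not
Row 2: (2,4)S 2/2 satisfied
Row 3: (3,1)S 0/1 not · (3,3)N 0/1 not · (3,4)S 1/3 not
Row 4: (4,1)N 0/3 not · (4,2)S 0/1 not · (4,4)N 0/1 not
Row 5: (5,1)S 0/1 not · (5,3)S 0/0 satisfied · (5,5)S 0/0 satisfied
Unsatisfied: (1,4), (1,5), (3,1), (3,3), (3,4), (4,1), (4,2), (4,4), (5,1) — 9 in total.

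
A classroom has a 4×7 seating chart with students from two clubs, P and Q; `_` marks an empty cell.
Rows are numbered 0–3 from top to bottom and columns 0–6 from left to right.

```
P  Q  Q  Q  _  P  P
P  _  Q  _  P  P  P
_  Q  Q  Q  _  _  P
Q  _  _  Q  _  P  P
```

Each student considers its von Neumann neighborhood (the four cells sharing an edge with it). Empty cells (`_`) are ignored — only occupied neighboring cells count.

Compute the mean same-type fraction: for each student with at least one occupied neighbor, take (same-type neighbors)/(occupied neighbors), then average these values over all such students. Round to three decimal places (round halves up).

(0,0)P 1/2
(0,1)Q 1/2
(0,2)Q 3/3
(0,3)Q 1/1
(0,5)P 2/2
(0,6)P 2/2
(1,0)P 1/1
(1,2)Q 2/2
(1,4)P 1/1
(1,5)P 3/3
(1,6)P 3/3
(2,1)Q 1/1
(2,2)Q 3/3
(2,3)Q 2/2
(2,6)P 2/2
(3,0)Q — no occupied neighbors
(3,3)Q 1/1
(3,5)P 1/1
(3,6)P 2/2
Sum over 18 students: 1/2 + 1/2 + 3/3 + 1/1 + 2/2 + 2/2 + 1/1 + 2/2 + 1/1 + 3/3 + 3/3 + 1/1 + 3/3 + 2/2 + 2/2 + 1/1 + 1/1 + 2/2 = 17; mean = 17 ÷ 18 = 17/18 = 0.944444… → 0.944.

0.944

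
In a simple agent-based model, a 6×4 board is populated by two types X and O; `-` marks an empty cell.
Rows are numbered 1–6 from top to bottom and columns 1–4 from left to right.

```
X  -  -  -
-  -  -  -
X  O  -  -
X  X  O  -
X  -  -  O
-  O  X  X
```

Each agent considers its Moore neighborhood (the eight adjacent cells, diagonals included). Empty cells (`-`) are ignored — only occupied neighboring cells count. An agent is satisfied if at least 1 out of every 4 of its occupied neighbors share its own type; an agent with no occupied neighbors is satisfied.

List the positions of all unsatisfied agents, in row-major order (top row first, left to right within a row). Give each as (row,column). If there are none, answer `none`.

(1,1)X 0/0 ok
(3,1)X 2/3 ok
(3,2)O 1/4 ok
(4,1)X 3/4 ok
(4,2)X 3/5 ok
(4,3)O 2/3 ok
(5,1)X 2/3 ok
(5,4)O 1/3 ok
(6,2)O 0/2 unhappy
(6,3)X 1/3 ok
(6,4)X 1/2 ok

(6,2)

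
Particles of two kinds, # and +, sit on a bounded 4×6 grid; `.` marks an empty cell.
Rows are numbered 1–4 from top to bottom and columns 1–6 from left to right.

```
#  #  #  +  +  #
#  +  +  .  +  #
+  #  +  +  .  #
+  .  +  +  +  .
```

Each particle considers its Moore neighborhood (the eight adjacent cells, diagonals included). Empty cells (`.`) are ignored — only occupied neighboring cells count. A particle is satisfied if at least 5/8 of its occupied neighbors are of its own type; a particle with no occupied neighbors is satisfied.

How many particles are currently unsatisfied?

Row 1: (1,1)# 2/3 ✓ · (1,2)# 3/5 ✗ · (1,3)# 1/4 ✗ · (1,4)+ 3/4 ✓ · (1,5)+ 2/4 ✗ · (1,6)# 1/3 ✗
Row 2: (2,1)# 3/5 ✗ · (2,2)+ 3/8 ✗ · (2,3)+ 4/7 ✗ · (2,5)+ 3/6 ✗ · (2,6)# 2/4 ✗
Row 3: (3,1)+ 2/4 ✗ · (3,2)# 1/7 ✗ · (3,3)+ 5/6 ✓ · (3,4)+ 6/6 ✓ · (3,6)# 1/3 ✗
Row 4: (4,1)+ 1/2 ✗ · (4,3)+ 3/4 ✓ · (4,4)+ 4/4 ✓ · (4,5)+ 2/3 ✓
Unsatisfied: (1,2), (1,3), (1,5), (1,6), (2,1), (2,2), (2,3), (2,5), (2,6), (3,1), (3,2), (3,6), (4,1) — 13 in total.

13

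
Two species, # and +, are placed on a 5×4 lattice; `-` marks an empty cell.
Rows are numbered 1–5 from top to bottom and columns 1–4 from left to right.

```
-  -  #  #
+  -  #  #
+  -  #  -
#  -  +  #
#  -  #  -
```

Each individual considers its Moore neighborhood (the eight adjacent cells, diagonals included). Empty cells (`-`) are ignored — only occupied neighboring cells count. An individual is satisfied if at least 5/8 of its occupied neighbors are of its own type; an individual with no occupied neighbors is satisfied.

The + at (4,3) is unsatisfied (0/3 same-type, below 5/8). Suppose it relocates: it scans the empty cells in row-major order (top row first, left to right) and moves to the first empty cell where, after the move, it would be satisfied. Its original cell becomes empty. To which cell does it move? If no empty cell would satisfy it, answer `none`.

(1,1)

Vacating (4,3). Empty cells in order:
  (1,1): 1/1 same-type → satisfied — stop here.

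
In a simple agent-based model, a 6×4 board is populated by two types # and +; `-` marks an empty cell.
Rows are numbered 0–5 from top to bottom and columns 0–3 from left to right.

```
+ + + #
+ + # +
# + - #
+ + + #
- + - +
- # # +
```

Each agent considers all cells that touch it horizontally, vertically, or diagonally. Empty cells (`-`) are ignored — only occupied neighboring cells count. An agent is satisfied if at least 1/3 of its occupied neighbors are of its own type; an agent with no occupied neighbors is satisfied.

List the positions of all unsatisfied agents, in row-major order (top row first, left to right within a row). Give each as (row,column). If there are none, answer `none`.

Row 0: (0,0)+ 3/3 ✓ · (0,1)+ 4/5 ✓ · (0,2)+ 3/5 ✓ · (0,3)# 1/3 ✓
Row 1: (1,0)+ 4/5 ✓ · (1,1)+ 5/7 ✓ · (1,2)# 2/7 ✗ · (1,3)+ 1/4 ✗
Row 2: (2,0)# 0/5 ✗ · (2,1)+ 5/7 ✓ · (2,3)# 2/4 ✓
Row 3: (3,0)+ 3/4 ✓ · (3,1)+ 4/5 ✓ · (3,2)+ 4/6 ✓ · (3,3)# 1/3 ✓
Row 4: (4,1)+ 3/5 ✓ · (4,3)+ 2/4 ✓
Row 5: (5,1)# 1/2 ✓ · (5,2)# 1/4 ✗ · (5,3)+ 1/2 ✓

(1,2), (1,3), (2,0), (5,2)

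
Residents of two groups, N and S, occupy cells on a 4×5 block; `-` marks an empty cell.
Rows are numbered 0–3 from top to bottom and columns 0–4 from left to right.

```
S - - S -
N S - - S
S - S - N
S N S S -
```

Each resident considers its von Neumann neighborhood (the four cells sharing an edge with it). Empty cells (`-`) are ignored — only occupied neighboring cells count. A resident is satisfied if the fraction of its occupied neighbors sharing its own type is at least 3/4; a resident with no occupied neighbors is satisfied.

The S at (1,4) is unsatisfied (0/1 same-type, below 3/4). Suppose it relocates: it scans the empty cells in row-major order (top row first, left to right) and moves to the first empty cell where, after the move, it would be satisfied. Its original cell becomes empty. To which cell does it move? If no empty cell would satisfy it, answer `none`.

Vacating (1,4). Empty cells in order:
  (0,1): 2/2 same-type → satisfied — stop here.

(0,1)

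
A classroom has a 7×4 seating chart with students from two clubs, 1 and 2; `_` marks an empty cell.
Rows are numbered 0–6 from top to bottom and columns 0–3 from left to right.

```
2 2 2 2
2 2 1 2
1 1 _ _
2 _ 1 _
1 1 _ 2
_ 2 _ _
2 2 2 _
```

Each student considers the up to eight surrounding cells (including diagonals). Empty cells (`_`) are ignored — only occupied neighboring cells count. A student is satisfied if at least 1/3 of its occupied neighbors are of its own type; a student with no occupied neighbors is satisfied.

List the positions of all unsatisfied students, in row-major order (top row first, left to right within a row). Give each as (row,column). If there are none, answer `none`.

Row 0: (0,0)2 3/3 ok · (0,1)2 4/5 ok · (0,2)2 4/5 ok · (0,3)2 2/3 ok
Row 1: (1,0)2 3/5 ok · (1,1)2 4/7 ok · (1,2)1 1/6 unhappy · (1,3)2 2/3 ok
Row 2: (2,0)1 1/4 unhappy · (2,1)1 3/6 ok
Row 3: (3,0)2 0/4 unhappy · (3,2)1 2/3 ok
Row 4: (4,0)1 1/3 ok · (4,1)1 2/4 ok · (4,3)2 0/1 unhappy
Row 5: (5,1)2 3/5 ok
Row 6: (6,0)2 2/2 ok · (6,1)2 3/3 ok · (6,2)2 2/2 ok

(1,2), (2,0), (3,0), (4,3)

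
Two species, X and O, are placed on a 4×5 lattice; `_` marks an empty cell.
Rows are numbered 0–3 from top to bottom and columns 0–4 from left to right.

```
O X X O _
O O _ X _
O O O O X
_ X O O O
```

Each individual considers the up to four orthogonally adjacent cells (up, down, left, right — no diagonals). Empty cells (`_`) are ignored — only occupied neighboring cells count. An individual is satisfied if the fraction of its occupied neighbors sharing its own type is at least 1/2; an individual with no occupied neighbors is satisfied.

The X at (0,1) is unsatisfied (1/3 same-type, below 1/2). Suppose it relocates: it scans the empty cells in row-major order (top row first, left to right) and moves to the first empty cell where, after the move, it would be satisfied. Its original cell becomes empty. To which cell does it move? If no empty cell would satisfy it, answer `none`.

(1,2)

Vacating (0,1). Empty cells in order:
  (0,4): 0/1 same-type → still unsatisfied.
  (1,2): 2/4 same-type → satisfied — stop here.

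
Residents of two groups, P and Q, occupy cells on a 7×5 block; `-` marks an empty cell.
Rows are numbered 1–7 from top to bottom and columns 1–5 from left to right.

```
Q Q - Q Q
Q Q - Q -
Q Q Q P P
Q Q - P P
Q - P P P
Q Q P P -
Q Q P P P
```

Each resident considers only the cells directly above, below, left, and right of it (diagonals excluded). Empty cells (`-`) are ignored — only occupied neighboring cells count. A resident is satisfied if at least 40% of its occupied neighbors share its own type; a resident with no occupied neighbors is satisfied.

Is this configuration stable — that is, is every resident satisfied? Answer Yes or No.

Yes

Row 1: (1,1)Q 2/2 satisfied · (1,2)Q 2/2 satisfied · (1,4)Q 2/2 satisfied · (1,5)Q 1/1 satisfied
Row 2: (2,1)Q 3/3 satisfied · (2,2)Q 3/3 satisfied · (2,4)Q 1/2 satisfied
Row 3: (3,1)Q 3/3 satisfied · (3,2)Q 4/4 satisfied · (3,3)Q 1/2 satisfied · (3,4)P 2/4 satisfied · (3,5)P 2/2 satisfied
Row 4: (4,1)Q 3/3 satisfied · (4,2)Q 2/2 satisfied · (4,4)P 3/3 satisfied · (4,5)P 3/3 satisfied
Row 5: (5,1)Q 2/2 satisfied · (5,3)P 2/2 satisfied · (5,4)P 4/4 satisfied · (5,5)P 2/2 satisfied
Row 6: (6,1)Q 3/3 satisfied · (6,2)Q 2/3 satisfied · (6,3)P 3/4 satisfied · (6,4)P 3/3 satisfied
Row 7: (7,1)Q 2/2 satisfied · (7,2)Q 2/3 satisfied · (7,3)P 2/3 satisfied · (7,4)P 3/3 satisfied · (7,5)P 1/1 satisfied
All meet the threshold, so the configuration is stable.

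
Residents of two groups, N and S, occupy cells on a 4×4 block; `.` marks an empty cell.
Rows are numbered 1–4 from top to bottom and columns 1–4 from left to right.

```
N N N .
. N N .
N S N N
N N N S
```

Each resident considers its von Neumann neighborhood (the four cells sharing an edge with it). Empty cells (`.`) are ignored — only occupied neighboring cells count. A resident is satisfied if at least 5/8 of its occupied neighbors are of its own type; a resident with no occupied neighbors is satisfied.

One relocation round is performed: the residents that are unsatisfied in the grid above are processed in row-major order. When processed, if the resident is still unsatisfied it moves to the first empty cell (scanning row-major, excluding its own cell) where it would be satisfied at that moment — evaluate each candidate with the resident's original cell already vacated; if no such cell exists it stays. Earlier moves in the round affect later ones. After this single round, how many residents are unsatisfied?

Initially unsatisfied (in order): (3,1), (3,2), (3,4), (4,4).
  (3,1) → (1,4).
  (3,2): no empty cell satisfies it; stays.
  (3,4) → (2,1).
  (4,4): no empty cell satisfies it; stays.
Resulting grid:
N N N N
N N N .
. S N .
N N N S
Unsatisfied now: (3,2), (4,4).

2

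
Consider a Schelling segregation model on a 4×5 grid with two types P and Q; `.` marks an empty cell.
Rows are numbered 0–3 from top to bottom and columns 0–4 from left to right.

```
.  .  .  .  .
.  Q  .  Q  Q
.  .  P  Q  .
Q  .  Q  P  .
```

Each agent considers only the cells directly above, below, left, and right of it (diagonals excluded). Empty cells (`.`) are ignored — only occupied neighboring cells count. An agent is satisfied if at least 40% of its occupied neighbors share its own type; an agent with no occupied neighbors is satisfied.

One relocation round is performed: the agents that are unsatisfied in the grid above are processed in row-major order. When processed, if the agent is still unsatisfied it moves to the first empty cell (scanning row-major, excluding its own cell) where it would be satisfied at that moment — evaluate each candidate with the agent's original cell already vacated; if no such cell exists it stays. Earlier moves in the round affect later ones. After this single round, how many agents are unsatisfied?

Initially unsatisfied (in order): (2,2), (2,3), (3,2), (3,3).
  (2,2) → (0,0).
  (2,3): now satisfied by earlier moves; stays.
  (3,2) → (0,1).
  (3,3) → (1,0).
Resulting grid:
P Q . . .
P Q . Q Q
. . . Q .
Q . . . .
All satisfied now.

0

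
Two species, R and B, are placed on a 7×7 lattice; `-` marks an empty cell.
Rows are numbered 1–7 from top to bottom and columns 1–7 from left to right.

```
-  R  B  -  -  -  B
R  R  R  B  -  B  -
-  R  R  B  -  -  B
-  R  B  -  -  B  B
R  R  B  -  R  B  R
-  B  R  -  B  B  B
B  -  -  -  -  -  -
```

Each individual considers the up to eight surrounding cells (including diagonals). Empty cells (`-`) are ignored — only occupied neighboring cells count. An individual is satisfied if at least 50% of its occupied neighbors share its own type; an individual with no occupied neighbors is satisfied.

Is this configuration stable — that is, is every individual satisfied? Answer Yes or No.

No

(1,2)R 3/4 ok
(1,3)B 1/4 unhappy
(1,7)B 1/1 ok
(2,1)R 3/3 ok
(2,2)R 5/6 ok
(2,3)R 4/7 ok
(2,4)B 2/4 ok
(2,6)B 2/2 ok
(3,2)R 5/6 ok
(3,3)R 4/7 ok
(3,4)B 2/4 ok
(3,7)B 3/3 ok
(4,2)R 4/6 ok
(4,3)B 2/6 unhappy
(4,6)B 3/5 ok
(4,7)B 3/4 ok
(5,1)R 2/3 ok
(5,2)R 3/6 ok
(5,3)B 2/5 unhappy
(5,5)R 0/4 unhappy
(5,6)B 5/7 ok
(5,7)R 0/5 unhappy
(6,2)B 2/5 unhappy
(6,3)R 1/3 unhappy
(6,5)B 2/3 ok
(6,6)B 3/5 ok
(6,7)B 2/3 ok
(7,1)B 1/1 ok
For instance (1,3) has only 1/4 same-type neighbors, below 1/2.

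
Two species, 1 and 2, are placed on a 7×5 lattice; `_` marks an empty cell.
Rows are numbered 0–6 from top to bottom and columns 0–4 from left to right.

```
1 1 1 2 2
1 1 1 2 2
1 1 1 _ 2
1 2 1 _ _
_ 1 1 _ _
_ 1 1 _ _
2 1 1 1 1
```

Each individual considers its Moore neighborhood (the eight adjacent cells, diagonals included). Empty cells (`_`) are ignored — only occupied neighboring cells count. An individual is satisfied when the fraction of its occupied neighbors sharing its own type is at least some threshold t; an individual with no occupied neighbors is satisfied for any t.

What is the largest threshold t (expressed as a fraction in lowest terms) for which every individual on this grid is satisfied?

0/1

Row 0: (0,0)1 3/3 · (0,1)1 5/5 · (0,2)1 3/5 · (0,3)2 3/5 · (0,4)2 3/3
Row 1: (1,0)1 5/5 · (1,1)1 8/8 · (1,2)1 5/7 · (1,3)2 4/7 · (1,4)2 4/4
Row 2: (2,0)1 4/5 · (2,1)1 7/8 · (2,2)1 4/6 · (2,4)2 2/2
Row 3: (3,0)1 3/4 · (3,1)2 0/7 · (3,2)1 4/5
Row 4: (4,1)1 5/6 · (4,2)1 4/5
Row 5: (5,1)1 5/6 · (5,2)1 6/6
Row 6: (6,0)2 0/2 · (6,1)1 3/4 · (6,2)1 4/4 · (6,3)1 3/3 · (6,4)1 1/1
The smallest same-type fraction is 0/7 at (3,1), which reduces to 0/1. Any threshold above that leaves this individual unsatisfied.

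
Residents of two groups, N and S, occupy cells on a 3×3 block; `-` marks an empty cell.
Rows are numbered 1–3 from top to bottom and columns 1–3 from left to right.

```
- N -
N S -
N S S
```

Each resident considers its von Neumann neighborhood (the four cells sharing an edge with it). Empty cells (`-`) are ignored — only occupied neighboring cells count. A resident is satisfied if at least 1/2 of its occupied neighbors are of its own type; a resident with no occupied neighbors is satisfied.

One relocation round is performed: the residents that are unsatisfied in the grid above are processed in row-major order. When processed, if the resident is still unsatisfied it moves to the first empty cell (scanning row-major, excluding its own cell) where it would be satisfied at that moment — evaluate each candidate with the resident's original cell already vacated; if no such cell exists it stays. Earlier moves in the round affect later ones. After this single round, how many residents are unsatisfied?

0

Initially unsatisfied (in order): (1,2), (2,2).
  (1,2) → (1,1).
  (2,2): now satisfied by earlier moves; stays.
Resulting grid:
N - -
N S -
N S S
All satisfied now.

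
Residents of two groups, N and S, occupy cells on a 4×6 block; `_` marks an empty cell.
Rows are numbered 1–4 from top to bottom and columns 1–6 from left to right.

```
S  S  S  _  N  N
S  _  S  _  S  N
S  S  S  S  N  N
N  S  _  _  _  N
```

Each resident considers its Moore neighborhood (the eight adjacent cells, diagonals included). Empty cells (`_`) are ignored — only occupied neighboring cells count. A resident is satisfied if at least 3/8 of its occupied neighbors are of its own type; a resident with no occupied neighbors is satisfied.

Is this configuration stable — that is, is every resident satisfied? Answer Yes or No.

Row 1: (1,1)S 2/2 ✓ · (1,2)S 4/4 ✓ · (1,3)S 2/2 ✓ · (1,5)N 2/3 ✓ · (1,6)N 2/3 ✓
Row 2: (2,1)S 4/4 ✓ · (2,3)S 5/5 ✓ · (2,5)S 1/6 ✗ · (2,6)N 4/5 ✓
Row 3: (3,1)S 3/4 ✓ · (3,2)S 5/6 ✓ · (3,3)S 4/4 ✓ · (3,4)S 3/4 ✓ · (3,5)N 3/5 ✓ · (3,6)N 3/4 ✓
Row 4: (4,1)N 0/3 ✗ · (4,2)S 3/4 ✓ · (4,6)N 2/2 ✓
For instance (2,5) has only 1/6 same-type neighbors, below 3/8.

No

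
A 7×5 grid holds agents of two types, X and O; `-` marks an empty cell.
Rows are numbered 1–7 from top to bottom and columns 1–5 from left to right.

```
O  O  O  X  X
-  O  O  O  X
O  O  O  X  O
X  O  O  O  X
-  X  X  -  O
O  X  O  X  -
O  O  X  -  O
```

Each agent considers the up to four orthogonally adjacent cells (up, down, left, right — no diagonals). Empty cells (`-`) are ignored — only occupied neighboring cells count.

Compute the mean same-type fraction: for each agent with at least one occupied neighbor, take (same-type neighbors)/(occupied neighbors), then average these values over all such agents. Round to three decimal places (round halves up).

(1,1)O 1/1
(1,2)O 3/3
(1,3)O 2/3
(1,4)X 1/3
(1,5)X 2/2
(2,2)O 3/3
(2,3)O 4/4
(2,4)O 1/4
(2,5)X 1/3
(3,1)O 1/2
(3,2)O 4/4
(3,3)O 3/4
(3,4)X 0/4
(3,5)O 0/3
(4,1)X 0/2
(4,2)O 2/4
(4,3)O 3/4
(4,4)O 1/3
(4,5)X 0/3
(5,2)X 2/3
(5,3)X 1/3
(5,5)O 0/1
(6,1)O 1/2
(6,2)X 1/4
(6,3)O 0/4
(6,4)X 0/1
(7,1)O 2/2
(7,2)O 1/3
(7,3)X 0/2
(7,5)O — no occupied neighbors
Sum over 29 agents: 1/1 + 3/3 + 2/3 + 1/3 + 2/2 + 3/3 + 4/4 + 1/4 + 1/3 + 1/2 + 4/4 + 3/4 + 0/4 + 0/3 + 0/2 + 2/4 + 3/4 + 1/3 + 0/3 + 2/3 + 1/3 + 0/1 + 1/2 + 1/4 + 0/4 + 0/1 + 2/2 + 1/3 + 0/2 = 27/2; mean = 27/2 ÷ 29 = 27/58 = 0.465517… → 0.466.

0.466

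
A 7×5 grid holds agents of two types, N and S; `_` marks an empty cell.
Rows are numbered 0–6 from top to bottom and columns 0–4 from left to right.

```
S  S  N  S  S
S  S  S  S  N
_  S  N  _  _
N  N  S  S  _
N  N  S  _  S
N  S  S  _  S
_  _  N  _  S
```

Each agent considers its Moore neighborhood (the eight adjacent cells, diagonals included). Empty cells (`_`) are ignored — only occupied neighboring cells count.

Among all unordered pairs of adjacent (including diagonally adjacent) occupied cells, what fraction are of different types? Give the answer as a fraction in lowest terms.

26/61

Scan each occupied cell's neighbors to the right and below (and the two forward diagonals) so each pair is counted once.
From row 0: 7 unlike of 17 pairs (running 7/17).
From row 1: 4 unlike of 10 pairs (running 11/27).
From row 2: 5 unlike of 7 pairs (running 16/34).
From row 3: 3 unlike of 12 pairs (running 19/46).
From row 4: 4 unlike of 10 pairs (running 23/56).
From row 5: 3 unlike of 5 pairs (running 26/61).
Total adjacent occupied pairs: 61; unlike-type pairs: 26.
26/61 is already in lowest terms.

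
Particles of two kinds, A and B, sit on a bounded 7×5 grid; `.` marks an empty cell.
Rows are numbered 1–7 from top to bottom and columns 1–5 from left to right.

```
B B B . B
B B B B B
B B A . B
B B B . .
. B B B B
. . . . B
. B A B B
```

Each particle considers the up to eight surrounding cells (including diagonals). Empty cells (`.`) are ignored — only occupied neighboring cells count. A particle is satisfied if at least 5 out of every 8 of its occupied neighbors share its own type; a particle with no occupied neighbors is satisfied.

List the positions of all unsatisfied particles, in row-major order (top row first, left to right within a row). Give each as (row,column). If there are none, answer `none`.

(1,1)B 3/3 satisfied
(1,2)B 5/5 satisfied
(1,3)B 4/4 satisfied
(1,5)B 2/2 satisfied
(2,1)B 5/5 satisfied
(2,2)B 7/8 satisfied
(2,3)B 5/6 satisfied
(2,4)B 5/6 satisfied
(2,5)B 3/3 satisfied
(3,1)B 5/5 satisfied
(3,2)B 7/8 satisfied
(3,3)A 0/6 not
(3,5)B 2/2 satisfied
(4,1)B 4/4 satisfied
(4,2)B 6/7 satisfied
(4,3)B 5/6 satisfied
(5,2)B 4/4 satisfied
(5,3)B 4/4 satisfied
(5,4)B 4/4 satisfied
(5,5)B 2/2 satisfied
(6,5)B 4/4 satisfied
(7,2)B 0/1 not
(7,3)A 0/2 not
(7,4)B 2/3 satisfied
(7,5)B 2/2 satisfied

(3,3), (7,2), (7,3)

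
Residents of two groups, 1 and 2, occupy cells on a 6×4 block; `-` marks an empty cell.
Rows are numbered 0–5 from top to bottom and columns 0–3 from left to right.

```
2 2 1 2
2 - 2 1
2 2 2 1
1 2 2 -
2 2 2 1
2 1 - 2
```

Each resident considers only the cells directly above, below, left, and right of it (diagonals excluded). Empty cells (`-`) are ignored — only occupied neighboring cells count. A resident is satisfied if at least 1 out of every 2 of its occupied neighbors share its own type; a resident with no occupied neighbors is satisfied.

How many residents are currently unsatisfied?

Row 0: (0,0)2 2/2 ✓ · (0,1)2 1/2 ✓ · (0,2)1 0/3 ✗ · (0,3)2 0/2 ✗
Row 1: (1,0)2 2/2 ✓ · (1,2)2 1/3 ✗ · (1,3)1 1/3 ✗
Row 2: (2,0)2 2/3 ✓ · (2,1)2 3/3 ✓ · (2,2)2 3/4 ✓ · (2,3)1 1/2 ✓
Row 3: (3,0)1 0/3 ✗ · (3,1)2 3/4 ✓ · (3,2)2 3/3 ✓
Row 4: (4,0)2 2/3 ✓ · (4,1)2 3/4 ✓ · (4,2)2 2/3 ✓ · (4,3)1 0/2 ✗
Row 5: (5,0)2 1/2 ✓ · (5,1)1 0/2 ✗ · (5,3)2 0/1 ✗
Unsatisfied: (0,2), (0,3), (1,2), (1,3), (3,0), (4,3), (5,1), (5,3) — 8 in total.

8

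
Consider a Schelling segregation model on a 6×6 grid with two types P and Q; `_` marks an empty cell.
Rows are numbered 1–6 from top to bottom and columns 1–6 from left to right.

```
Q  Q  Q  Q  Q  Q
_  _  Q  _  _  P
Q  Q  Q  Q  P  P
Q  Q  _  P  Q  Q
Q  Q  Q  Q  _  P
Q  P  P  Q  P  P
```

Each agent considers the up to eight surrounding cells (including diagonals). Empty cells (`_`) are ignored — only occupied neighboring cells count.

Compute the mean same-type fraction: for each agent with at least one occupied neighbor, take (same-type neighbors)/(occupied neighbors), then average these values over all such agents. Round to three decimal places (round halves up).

(1,1)Q 1/1
(1,2)Q 3/3
(1,3)Q 3/3
(1,4)Q 3/3
(1,5)Q 2/3
(1,6)Q 1/2
(2,3)Q 6/6
(2,6)P 2/4
(3,1)Q 3/3
(3,2)Q 5/5
(3,3)Q 4/5
(3,4)Q 3/5
(3,5)P 3/6
(3,6)P 2/4
(4,1)Q 5/5
(4,2)Q 7/7
(4,4)P 1/6
(4,5)Q 3/7
(4,6)Q 1/4
(5,1)Q 4/5
(5,2)Q 5/7
(5,3)Q 4/7
(5,4)Q 3/6
(5,6)P 2/4
(6,1)Q 2/3
(6,2)P 1/5
(6,3)P 1/5
(6,4)Q 2/4
(6,5)P 2/4
(6,6)P 2/2
Sum over 30 agents: 1/1 + 3/3 + 3/3 + 3/3 + 2/3 + 1/2 + 6/6 + 2/4 + 3/3 + 5/5 + 4/5 + 3/5 + 3/6 + 2/4 + 5/5 + 7/7 + 1/6 + 3/7 + 1/4 + 4/5 + 5/7 + 4/7 + 3/6 + 2/4 + 2/3 + 1/5 + 1/5 + 2/4 + 2/4 + 2/2 = 2809/140; mean = 2809/140 ÷ 30 = 2809/4200 = 0.668809… → 0.669.

0.669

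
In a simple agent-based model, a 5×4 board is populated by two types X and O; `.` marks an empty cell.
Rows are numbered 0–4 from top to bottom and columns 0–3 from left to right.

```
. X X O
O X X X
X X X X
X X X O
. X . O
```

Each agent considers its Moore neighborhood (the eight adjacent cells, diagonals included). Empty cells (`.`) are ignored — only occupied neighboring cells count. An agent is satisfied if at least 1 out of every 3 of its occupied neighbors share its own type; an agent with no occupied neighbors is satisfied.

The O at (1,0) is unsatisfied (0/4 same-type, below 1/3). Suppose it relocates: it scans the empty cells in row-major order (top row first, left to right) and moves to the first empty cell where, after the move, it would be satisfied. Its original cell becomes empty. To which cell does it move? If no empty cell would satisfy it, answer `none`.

Vacating (1,0). Empty cells in order:
  (0,0): 0/2 same-type → still unsatisfied.
  (4,0): 0/3 same-type → still unsatisfied.
  (4,2): 2/5 same-type → satisfied — stop here.

(4,2)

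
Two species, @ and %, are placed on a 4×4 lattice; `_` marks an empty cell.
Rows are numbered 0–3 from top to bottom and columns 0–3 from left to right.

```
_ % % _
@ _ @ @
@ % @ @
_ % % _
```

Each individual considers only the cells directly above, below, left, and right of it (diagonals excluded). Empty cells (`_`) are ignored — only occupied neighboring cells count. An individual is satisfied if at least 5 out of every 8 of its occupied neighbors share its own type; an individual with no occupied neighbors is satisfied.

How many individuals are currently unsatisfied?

(0,1)% 1/1 ok
(0,2)% 1/2 unhappy
(1,0)@ 1/1 ok
(1,2)@ 2/3 ok
(1,3)@ 2/2 ok
(2,0)@ 1/2 unhappy
(2,1)% 1/3 unhappy
(2,2)@ 2/4 unhappy
(2,3)@ 2/2 ok
(3,1)% 2/2 ok
(3,2)% 1/2 unhappy
Unsatisfied: (0,2), (2,0), (2,1), (2,2), (3,2) — 5 in total.

5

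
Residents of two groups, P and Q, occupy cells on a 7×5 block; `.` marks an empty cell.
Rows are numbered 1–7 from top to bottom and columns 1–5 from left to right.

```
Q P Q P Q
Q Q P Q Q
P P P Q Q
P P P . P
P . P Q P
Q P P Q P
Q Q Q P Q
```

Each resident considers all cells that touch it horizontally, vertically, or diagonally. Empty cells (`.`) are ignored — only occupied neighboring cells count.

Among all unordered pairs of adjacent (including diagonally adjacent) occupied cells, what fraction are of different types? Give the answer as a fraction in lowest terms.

43/90

Scan each occupied cell's neighbors to the right and below (and the two forward diagonals) so each pair is counted once.
From row 1: 9 unlike of 17 pairs (running 9/17).
From row 2: 9 unlike of 17 pairs (running 18/34).
From row 3: 4 unlike of 14 pairs (running 22/48).
From row 4: 2 unlike of 9 pairs (running 24/57).
From row 5: 7 unlike of 12 pairs (running 31/69).
From row 6: 10 unlike of 17 pairs (running 41/86).
From row 7: 2 unlike of 4 pairs (running 43/90).
Total adjacent occupied pairs: 90; unlike-type pairs: 43.
43/90 is already in lowest terms.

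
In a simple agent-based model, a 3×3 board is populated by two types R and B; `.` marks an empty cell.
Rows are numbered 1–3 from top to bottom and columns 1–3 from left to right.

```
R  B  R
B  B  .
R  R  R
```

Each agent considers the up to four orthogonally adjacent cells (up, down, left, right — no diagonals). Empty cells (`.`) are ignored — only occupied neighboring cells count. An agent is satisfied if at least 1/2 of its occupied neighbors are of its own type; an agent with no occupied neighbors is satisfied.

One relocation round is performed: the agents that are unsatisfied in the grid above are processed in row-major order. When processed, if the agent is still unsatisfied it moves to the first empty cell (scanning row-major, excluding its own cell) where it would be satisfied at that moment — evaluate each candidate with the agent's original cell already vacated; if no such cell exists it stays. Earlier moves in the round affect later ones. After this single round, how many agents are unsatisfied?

0

Initially unsatisfied (in order): (1,1), (1,2), (1,3), (2,1).
  (1,1) → (2,3).
  (1,2): now satisfied by earlier moves; stays.
  (1,3): now satisfied by earlier moves; stays.
  (2,1): now satisfied by earlier moves; stays.
Resulting grid:
. B R
B B R
R R R
All satisfied now.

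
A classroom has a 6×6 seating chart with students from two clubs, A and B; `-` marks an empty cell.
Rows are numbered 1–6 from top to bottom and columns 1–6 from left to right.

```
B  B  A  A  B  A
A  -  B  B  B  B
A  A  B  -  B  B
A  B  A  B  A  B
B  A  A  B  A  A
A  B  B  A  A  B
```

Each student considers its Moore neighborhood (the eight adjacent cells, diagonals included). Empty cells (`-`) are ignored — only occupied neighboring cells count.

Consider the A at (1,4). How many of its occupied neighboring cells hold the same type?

1

Occupied neighbors of (1,4): (1,3)=A, (1,5)=B, (2,3)=B, (2,4)=B, (2,5)=B.
Same type (A): 1 of 5.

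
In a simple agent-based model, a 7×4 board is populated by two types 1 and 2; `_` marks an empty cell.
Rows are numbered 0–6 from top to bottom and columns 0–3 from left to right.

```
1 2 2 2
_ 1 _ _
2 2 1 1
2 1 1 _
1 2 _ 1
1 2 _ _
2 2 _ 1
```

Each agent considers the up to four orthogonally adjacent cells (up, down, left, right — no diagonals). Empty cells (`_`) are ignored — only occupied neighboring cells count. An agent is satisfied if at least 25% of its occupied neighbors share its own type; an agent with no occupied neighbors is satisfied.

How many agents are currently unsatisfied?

2

(0,0)1 0/1 unhappy
(0,1)2 1/3 ok
(0,2)2 2/2 ok
(0,3)2 1/1 ok
(1,1)1 0/2 unhappy
(2,0)2 2/2 ok
(2,1)2 1/4 ok
(2,2)1 2/3 ok
(2,3)1 1/1 ok
(3,0)2 1/3 ok
(3,1)1 1/4 ok
(3,2)1 2/2 ok
(4,0)1 1/3 ok
(4,1)2 1/3 ok
(4,3)1 0/0 ok
(5,0)1 1/3 ok
(5,1)2 2/3 ok
(6,0)2 1/2 ok
(6,1)2 2/2 ok
(6,3)1 0/0 ok
Unsatisfied: (0,0), (1,1) — 2 in total.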